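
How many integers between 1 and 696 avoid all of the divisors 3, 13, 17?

|div by 3|=232, |div by 13|=53, |div by 17|=40.
|div by 3&13|=17, |div by 3&17|=13, |div by 13&17|=3, |div by all|=1.
By inclusion-exclusion, divisible by at least one: 232+53+40-17-13-3+1 = 293.
Not divisible by any: 696 - 293.

Final answer: 403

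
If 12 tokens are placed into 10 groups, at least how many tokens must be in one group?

By the pigeonhole principle: ceiling(12/10).

Final answer: 2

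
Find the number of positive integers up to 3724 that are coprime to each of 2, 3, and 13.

|div by 2|=1862, |div by 3|=1241, |div by 13|=286.
|div by 2&3|=620, |div by 2&13|=143, |div by 3&13|=95, |div by all|=47.
By inclusion-exclusion, divisible by at least one: 1862+1241+286-620-143-95+47 = 2578.
Not divisible by any: 3724 - 2578.

Final answer: 1146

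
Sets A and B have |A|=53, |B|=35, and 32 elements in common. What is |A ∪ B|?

|A union B| = |A| + |B| - |A intersect B| = 53 + 35 - 32.

Final answer: 56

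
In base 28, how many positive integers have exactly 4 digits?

Leading digit: 27 options (nonzero). Other 3 digit(s): 28 options each.
Total: 27 x 28^3.

Final answer: 592704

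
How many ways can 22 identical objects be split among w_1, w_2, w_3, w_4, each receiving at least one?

Substitute w'_i = w_i - 1 (so w'_i >= 0). Then sum w'_i = 22 - 4 = 18.
Stars and bars: C(18+4-1, 4-1) = C(21,3).

Final answer: C(21,3) = 1330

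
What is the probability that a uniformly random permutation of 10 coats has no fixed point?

Use the recurrence D(n) = (n-1)(D(n-1) + D(n-2)) with D(0)=1, D(1)=0.
Building up: D(2)=1, D(3)=2, D(4)=9, D(5)=44, D(6)=265, D(7)=1854, D(8)=14833, D(9)=133496, D(10)=1334961.
Total arrangements: 10! = 3628800.
Probability = D(10)/10! = 16481/44800.

Final answer: D(10)/10! = 1334961/3628800 = 0.367879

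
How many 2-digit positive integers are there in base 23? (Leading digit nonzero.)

In base 23, the leading digit has 22 choices (1..22); each of the remaining 1 digits has 23 choices.
Total: 22 x 23^1.

Final answer: 506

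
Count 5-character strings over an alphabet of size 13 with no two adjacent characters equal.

First character: 13 choices. Each subsequent: 12 choices (must differ from the previous one).
Total: 13 x 12^4.

Final answer: 13 x 12^{4} = 269568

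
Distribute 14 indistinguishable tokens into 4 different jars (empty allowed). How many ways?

Stars and bars: C(n+k-1, k-1) = C(17,3).

Final answer: C(17,3) = 680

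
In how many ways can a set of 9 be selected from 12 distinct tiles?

C(12,9) = 12!/(9! x 3!).

Final answer: \binom{12}{9} = 220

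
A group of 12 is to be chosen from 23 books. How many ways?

C(23,12) = 23!/(12! x 11!).

Final answer: \binom{23}{12} = 1352078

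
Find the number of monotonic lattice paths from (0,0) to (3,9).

Each path has 3 right steps and 9 up steps in some order (12 steps total).
Choose which 9 of the 12 steps are up: C(12,9).

Final answer: C(12,9) = 220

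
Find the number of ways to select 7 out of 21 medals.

C(21,7) = 21!/(7! x 14!).

Final answer: \binom{21}{7} = 116280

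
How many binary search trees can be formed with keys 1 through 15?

This is counted by the nth Catalan number C_n. Here n = 15.
C_n = C(2n,n) - C(2n,n+1), so C_{15} = C(30,15) - C(30,16) = 155117520 - 145422675.

Final answer: C_{15} = 9694845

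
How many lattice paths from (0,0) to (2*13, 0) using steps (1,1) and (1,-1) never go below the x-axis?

Total monotonic paths to (13,13): C(26,13) = 10400600.
A path is bad iff it touches y = x + 1; reflecting its initial segment maps bad paths bijectively onto all paths to (12,14), of which there are C(26,14) = 9657700.
Valid Dyck paths: 10400600 - 9657700.
(Equivalently, C_{13} = C(26,13)/14 = 10400600/14.)

Final answer: C_{13} = 742900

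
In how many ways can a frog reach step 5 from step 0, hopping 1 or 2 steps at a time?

Let f(n) count the ways. The last step is size 1 or 2, so f(n) = f(n-1) + f(n-2) with f(1)=1, f(2)=2.
Building up term by term: f(1)=1, f(2)=2, f(3)=3, f(4)=5, f(5)=8.

Final answer: 8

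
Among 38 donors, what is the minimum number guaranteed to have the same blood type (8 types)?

There are 8 possible values for blood type (8 types). With 38 donors and 8 categories, by pigeonhole: ceiling(38/8).

Final answer: 5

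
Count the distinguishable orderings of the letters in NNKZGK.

Letters (G:1, K:2, N:2, Z:1). Total letters: 6.
Permutations = 6!/(2! x 2!).

Final answer: 180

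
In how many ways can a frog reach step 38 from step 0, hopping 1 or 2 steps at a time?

Let f(n) be the number of climbs. Removing the last move (1 or 2 steps) gives f(n) = f(n-1) + f(n-2); base cases f(1)=1, f(2)=2.
Iterating the recurrence: f(1)=1, f(2)=2, f(3)=3, f(4)=5, f(5)=8, f(6)=13, f(7)=21, f(8)=34, f(9)=55, f(10)=89, f(11)=144, f(12)=233, f(13)=377, f(14)=610, f(15)=987, f(16)=1597, f(17)=2584, f(18)=4181, f(19)=6765, f(20)=10946, f(21)=17711, f(22)=28657, f(23)=46368, f(24)=75025, f(25)=121393, f(26)=196418, f(27)=317811, f(28)=514229, f(29)=832040, f(30)=1346269, f(31)=2178309, f(32)=3524578, f(33)=5702887, f(34)=9227465, f(35)=14930352, f(36)=24157817, f(37)=39088169, f(38)=63245986.

Final answer: 63245986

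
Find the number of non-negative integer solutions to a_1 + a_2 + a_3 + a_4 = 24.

Stars and bars with 24 stars and 3 bars:
C(24+4-1, 4-1) = C(27,3).

Final answer: C(27,3) = 2925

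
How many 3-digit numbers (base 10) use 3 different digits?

First digit: 9 (not 0). Second: 9 (not first). Third: 8, etc.
Total: 9 x 9 x 8.

Final answer: 648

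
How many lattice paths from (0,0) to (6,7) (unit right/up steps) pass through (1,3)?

Paths (0,0)->(1,3): C(4,3) = 4.
Paths (1,3)->(6,7): C(9,4) = 126.
By multiplication principle: 4 x 126.

Final answer: 504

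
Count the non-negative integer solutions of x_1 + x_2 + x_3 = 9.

Stars and bars with 9 stars and 2 bars:
C(9+3-1, 3-1) = C(11,2).

Final answer: C(11,2) = 55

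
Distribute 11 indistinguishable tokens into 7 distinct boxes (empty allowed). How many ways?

Stars and bars: C(n+k-1, k-1) = C(17,6).

Final answer: C(17,6) = 12376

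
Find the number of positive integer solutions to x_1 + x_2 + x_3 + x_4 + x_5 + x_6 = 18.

Substitute x'_i = x_i - 1 (so x'_i >= 0). Then sum x'_i = 18 - 6 = 12.
Stars and bars: C(12+6-1, 6-1) = C(17,5).

Final answer: C(17,5) = 6188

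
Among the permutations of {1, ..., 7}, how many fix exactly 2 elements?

Choose which 2 elements are fixed: C(7,2) = 21.
Derange the remaining 5 using D(j) = (j-1)(D(j-1) + D(j-2)), D(0)=1, D(1)=0: D(2)=1, D(3)=2, D(4)=9, D(5)=44.
Total: 21 x 44.

Final answer: C(7,2) D(5) = 924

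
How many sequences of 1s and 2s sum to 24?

Let f(n) be the number of climbs. Removing the last move (1 or 2 steps) gives f(n) = f(n-1) + f(n-2); base cases f(1)=1, f(2)=2.
Building up term by term: f(1)=1, f(2)=2, f(3)=3, f(4)=5, f(5)=8, f(6)=13, f(7)=21, f(8)=34, f(9)=55, f(10)=89, f(11)=144, f(12)=233, f(13)=377, f(14)=610, f(15)=987, f(16)=1597, f(17)=2584, f(18)=4181, f(19)=6765, f(20)=10946, f(21)=17711, f(22)=28657, f(23)=46368, f(24)=75025.

Final answer: 75025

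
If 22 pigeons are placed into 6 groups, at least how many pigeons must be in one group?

By the pigeonhole principle: ceiling(22/6).

Final answer: 4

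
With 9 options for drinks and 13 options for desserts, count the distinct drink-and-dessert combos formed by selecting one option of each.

By the multiplication principle: 9 x 13.

Final answer: 117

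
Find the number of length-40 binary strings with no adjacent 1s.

Let a(n) count valid strings. If the last bit is 0 the prefix is any valid string of length n-1; if it is 1 the string must end in 01 with a valid prefix of length n-2. So a(n) = a(n-1) + a(n-2), a(1)=2, a(2)=3.
Computing successive values: a(1)=2, a(2)=3, a(3)=5, a(4)=8, a(5)=13, a(6)=21, a(7)=34, a(8)=55, a(9)=89, a(10)=144, a(11)=233, a(12)=377, a(13)=610, a(14)=987, a(15)=1597, a(16)=2584, a(17)=4181, a(18)=6765, a(19)=10946, a(20)=17711, a(21)=28657, a(22)=46368, a(23)=75025, a(24)=121393, a(25)=196418, a(26)=317811, a(27)=514229, a(28)=832040, a(29)=1346269, a(30)=2178309, a(31)=3524578, a(32)=5702887, a(33)=9227465, a(34)=14930352, a(35)=24157817, a(36)=39088169, a(37)=63245986, a(38)=102334155, a(39)=165580141, a(40)=267914296.

Final answer: 267914296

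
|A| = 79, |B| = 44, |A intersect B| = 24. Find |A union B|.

|A union B| = |A| + |B| - |A intersect B| = 79 + 44 - 24.

Final answer: 99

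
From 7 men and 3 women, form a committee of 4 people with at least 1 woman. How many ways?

Sum over valid woman counts:
C(3,1)C(7,3) = 105
C(3,2)C(7,2) = 63
C(3,3)C(7,1) = 7
Total: 105 + 63 + 7.

Final answer: 175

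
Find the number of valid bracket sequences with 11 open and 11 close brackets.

This is a standard Catalan-number count: the answer is C_n. Here n = 11 (pairs).
C_n = C(2n,n)/(n+1), so C_{11} = C(22,11)/12 = 705432/12.

Final answer: C_{11} = 58786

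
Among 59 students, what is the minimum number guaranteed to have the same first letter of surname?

There are 26 possible values for first letter of surname. With 59 students and 26 categories, by pigeonhole: ceiling(59/26).

Final answer: 3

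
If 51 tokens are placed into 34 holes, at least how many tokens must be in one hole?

By the pigeonhole principle: ceiling(51/34).

Final answer: 2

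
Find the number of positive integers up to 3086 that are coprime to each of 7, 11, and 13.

|div by 7|=440, |div by 11|=280, |div by 13|=237.
|div by 7&11|=40, |div by 7&13|=33, |div by 11&13|=21, |div by all|=3.
By inclusion-exclusion, divisible by at least one: 440+280+237-40-33-21+3 = 866.
Not divisible by any: 3086 - 866.

Final answer: 2220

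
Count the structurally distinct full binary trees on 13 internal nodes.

The structures are counted by the Catalan number C_n. Here n = 13.
C_n = C(2n,n)/(n+1), so C_{13} = C(26,13)/14 = 10400600/14.

Final answer: C_{13} = 742900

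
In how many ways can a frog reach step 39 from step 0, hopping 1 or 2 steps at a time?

Let f(n) be the number of climbs. Removing the last move (1 or 2 steps) gives f(n) = f(n-1) + f(n-2); base cases f(1)=1, f(2)=2.
Computing successive values: f(1)=1, f(2)=2, f(3)=3, f(4)=5, f(5)=8, f(6)=13, f(7)=21, f(8)=34, f(9)=55, f(10)=89, f(11)=144, f(12)=233, f(13)=377, f(14)=610, f(15)=987, f(16)=1597, f(17)=2584, f(18)=4181, f(19)=6765, f(20)=10946, f(21)=17711, f(22)=28657, f(23)=46368, f(24)=75025, f(25)=121393, f(26)=196418, f(27)=317811, f(28)=514229, f(29)=832040, f(30)=1346269, f(31)=2178309, f(32)=3524578, f(33)=5702887, f(34)=9227465, f(35)=14930352, f(36)=24157817, f(37)=39088169, f(38)=63245986, f(39)=102334155.

Final answer: 102334155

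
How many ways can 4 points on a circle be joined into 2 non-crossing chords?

The structures are counted by the Catalan number C_n. Here n = 4/2 = 2.
C_n = (2n)!/(n!(n+1)!), so C_{2} = 4!/(2! x 3!) = C(4,2)/3 = 6/3.

Final answer: C_{2} = 2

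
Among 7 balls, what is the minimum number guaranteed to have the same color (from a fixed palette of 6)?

There are 6 possible values for color (from a fixed palette of 6). With 7 balls and 6 categories, by pigeonhole: ceiling(7/6).

Final answer: 2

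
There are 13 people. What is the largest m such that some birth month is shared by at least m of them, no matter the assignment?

There are 12 possible values for birth month. With 13 people and 12 categories, by pigeonhole: ceiling(13/12).

Final answer: 2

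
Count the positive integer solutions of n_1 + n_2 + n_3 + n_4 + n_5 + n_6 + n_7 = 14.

Substitute n'_i = n_i - 1 (so n'_i >= 0). Then sum n'_i = 14 - 7 = 7.
Stars and bars: C(7+7-1, 7-1) = C(13,6).

Final answer: C(13,6) = 1716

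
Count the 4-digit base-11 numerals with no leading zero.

These are the integers in [11^3, 11^4), so the count is 11^4 - 11^3 = 10 x 11^3.

Final answer: 13310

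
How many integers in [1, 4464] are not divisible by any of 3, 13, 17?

|div by 3|=1488, |div by 13|=343, |div by 17|=262.
|div by 3&13|=114, |div by 3&17|=87, |div by 13&17|=20, |div by all|=6.
By inclusion-exclusion, divisible by at least one: 1488+343+262-114-87-20+6 = 1878.
Not divisible by any: 4464 - 1878.

Final answer: 2586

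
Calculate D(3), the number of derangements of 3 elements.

D(n) = (n-1)(D(n-1) + D(n-2)), D(0)=1, D(1)=0.
D(2) = 1 x (0 + 1) = 1
D(3) = 2 x (D(2) + D(1)) = 2 x (1 + 0)

Final answer: D(3) = 2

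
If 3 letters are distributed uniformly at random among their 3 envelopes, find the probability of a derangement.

Use the recurrence D(n) = (n-1)(D(n-1) + D(n-2)) with D(0)=1, D(1)=0.
Building up: D(2)=1, D(3)=2.
Total arrangements: 3! = 6.
Probability = D(3)/3! = 1/3.

Final answer: D(3)/3! = 2/6 = 0.333333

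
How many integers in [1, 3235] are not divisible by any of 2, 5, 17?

|div by 2|=1617, |div by 5|=647, |div by 17|=190.
|div by 2&5|=323, |div by 2&17|=95, |div by 5&17|=38, |div by all|=19.
By inclusion-exclusion, divisible by at least one: 1617+647+190-323-95-38+19 = 2017.
Not divisible by any: 3235 - 2017.

Final answer: 1218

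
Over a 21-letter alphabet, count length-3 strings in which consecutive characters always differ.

First character: 21 choices. Each subsequent: 20 choices (must differ from the previous one).
Total: 21 x 20^2.

Final answer: 21 x 20^{2} = 8400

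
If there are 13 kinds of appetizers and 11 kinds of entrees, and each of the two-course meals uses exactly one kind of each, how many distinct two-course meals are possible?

By the multiplication principle: 13 x 11.

Final answer: 143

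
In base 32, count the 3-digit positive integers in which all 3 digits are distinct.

First digit: 31 (nonzero). Second: 31 (not first). Third: 30, etc.
Total: 31 x 31 x 30.

Final answer: 28830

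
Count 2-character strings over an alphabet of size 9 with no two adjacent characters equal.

Let g(n) count such strings. g(1) = 9, and each valid string of length n-1 extends in 8 ways (any symbol but the last), so g(n) = 8 g(n-1).
Total: g(2) = 9 x 8^1.

Final answer: 9 x 8^{1} = 72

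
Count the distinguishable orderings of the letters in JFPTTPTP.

Letters (F:1, J:1, P:3, T:3). Total letters: 8.
Permutations = 8!/(3! x 3!).

Final answer: 1120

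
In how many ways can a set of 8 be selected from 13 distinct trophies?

C(13,8) = 13!/(8! x 5!).

Final answer: \binom{13}{8} = 1287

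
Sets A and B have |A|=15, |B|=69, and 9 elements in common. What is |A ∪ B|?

|A union B| = |A| + |B| - |A intersect B| = 15 + 69 - 9.

Final answer: 75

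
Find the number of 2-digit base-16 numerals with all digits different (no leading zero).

The leading digit has 15 choices (anything but zero); the next has 15 (anything but the first), then 14, and so on, one fewer each time.
Total: 15 x 15.

Final answer: 225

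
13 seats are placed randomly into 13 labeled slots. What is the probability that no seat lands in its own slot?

D(n) = (n-1)(D(n-1) + D(n-2)), D(0)=1, D(1)=0.
Building up: D(2)=1, D(3)=2, D(4)=9, D(5)=44, D(6)=265, D(7)=1854, D(8)=14833, D(9)=133496, D(10)=1334961, D(11)=14684570, D(12)=176214841, D(13)=2290792932.
Total arrangements: 13! = 6227020800.
Probability = D(13)/13! = 63633137/172972800.

Final answer: D(13)/13! = 2290792932/6227020800 = 0.367879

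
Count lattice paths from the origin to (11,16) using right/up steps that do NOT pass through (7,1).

Total paths to (11,16): C(27,16) = 13037895.
Paths through (7,1): C(8,1) x C(19,15) = 31008.
Avoiding (7,1): 13037895 - 31008.

Final answer: 13006887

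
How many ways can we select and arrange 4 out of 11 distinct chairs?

P(11,4) = 11!/(11-4)! = 11!/7!.

Final answer: P(11,4) = 7920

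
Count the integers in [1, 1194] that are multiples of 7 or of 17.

Multiples of 7: 170. Multiples of 17: 70. Of both (lcm=119): 10.
By inclusion-exclusion: 170 + 70 - 10.

Final answer: 230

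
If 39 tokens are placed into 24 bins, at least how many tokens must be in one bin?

By the pigeonhole principle: ceiling(39/24).

Final answer: 2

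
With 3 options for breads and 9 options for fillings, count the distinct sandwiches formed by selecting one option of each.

By the multiplication principle: 3 x 9.

Final answer: 27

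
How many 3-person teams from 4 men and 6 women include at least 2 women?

Sum over valid woman counts:
C(6,2)C(4,1) = 60
C(6,3)C(4,0) = 20
Total: 60 + 20.

Final answer: 80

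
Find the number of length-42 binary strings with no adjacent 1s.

Let a(n) count valid strings. If the last bit is 0 the prefix is any valid string of length n-1; if it is 1 the string must end in 01 with a valid prefix of length n-2. So a(n) = a(n-1) + a(n-2), a(1)=2, a(2)=3.
Iterating the recurrence: a(1)=2, a(2)=3, a(3)=5, a(4)=8, a(5)=13, a(6)=21, a(7)=34, a(8)=55, a(9)=89, a(10)=144, a(11)=233, a(12)=377, a(13)=610, a(14)=987, a(15)=1597, a(16)=2584, a(17)=4181, a(18)=6765, a(19)=10946, a(20)=17711, a(21)=28657, a(22)=46368, a(23)=75025, a(24)=121393, a(25)=196418, a(26)=317811, a(27)=514229, a(28)=832040, a(29)=1346269, a(30)=2178309, a(31)=3524578, a(32)=5702887, a(33)=9227465, a(34)=14930352, a(35)=24157817, a(36)=39088169, a(37)=63245986, a(38)=102334155, a(39)=165580141, a(40)=267914296, a(41)=433494437, a(42)=701408733.

Final answer: 701408733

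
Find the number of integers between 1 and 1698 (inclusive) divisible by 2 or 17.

Multiples of 2: 849. Multiples of 17: 99. Of both (lcm=34): 49.
By inclusion-exclusion: 849 + 99 - 49.

Final answer: 899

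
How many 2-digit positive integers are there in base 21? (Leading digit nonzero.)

Leading digit: 20 options (nonzero). Other 1 digit(s): 21 options each.
Total: 20 x 21^1.

Final answer: 420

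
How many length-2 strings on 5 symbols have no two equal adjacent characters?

Let g(n) count such strings. g(1) = 5, and each valid string of length n-1 extends in 4 ways (any symbol but the last), so g(n) = 4 g(n-1).
Total: g(2) = 5 x 4^1.

Final answer: 5 x 4^{1} = 20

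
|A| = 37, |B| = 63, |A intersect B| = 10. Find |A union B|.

|A union B| = |A| + |B| - |A intersect B| = 37 + 63 - 10.

Final answer: 90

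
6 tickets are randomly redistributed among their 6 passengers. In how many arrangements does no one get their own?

Use the recurrence D(n) = (n-1)(D(n-1) + D(n-2)) with D(0)=1, D(1)=0.
D(2) = 1 x (0 + 1) = 1
D(3) = 2 x (1 + 0) = 2
D(4) = 3 x (2 + 1) = 9
D(5) = 4 x (9 + 2) = 44
D(6) = 5 x (D(5) + D(4)) = 5 x (44 + 9)

Final answer: D(6) = 265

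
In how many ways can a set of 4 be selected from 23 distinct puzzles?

C(23,4) = 23!/(4! x (23-4)!).

Final answer: C(23,4) = 8855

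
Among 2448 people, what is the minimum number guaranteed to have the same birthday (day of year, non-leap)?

There are 365 possible values for birthday (day of year, non-leap). With 2448 people and 365 categories, by pigeonhole: ceiling(2448/365).

Final answer: 7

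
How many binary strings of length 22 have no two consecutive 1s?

Let a(n) count valid strings. If the last bit is 0 the prefix is any valid string of length n-1; if it is 1 the string must end in 01 with a valid prefix of length n-2. So a(n) = a(n-1) + a(n-2), a(1)=2, a(2)=3.
Building up term by term: a(1)=2, a(2)=3, a(3)=5, a(4)=8, a(5)=13, a(6)=21, a(7)=34, a(8)=55, a(9)=89, a(10)=144, a(11)=233, a(12)=377, a(13)=610, a(14)=987, a(15)=1597, a(16)=2584, a(17)=4181, a(18)=6765, a(19)=10946, a(20)=17711, a(21)=28657, a(22)=46368.

Final answer: 46368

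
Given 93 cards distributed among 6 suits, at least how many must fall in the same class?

By pigeonhole with 93 objects and 6 categories: ceiling(93/6).

Final answer: 16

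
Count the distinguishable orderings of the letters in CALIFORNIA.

Letters (A:2, C:1, F:1, I:2, L:1, N:1, O:1, R:1). Total letters: 10.
Permutations = 10!/(2! x 2!).

Final answer: 907200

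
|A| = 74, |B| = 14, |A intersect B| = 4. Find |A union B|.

|A union B| = |A| + |B| - |A intersect B| = 74 + 14 - 4.

Final answer: 84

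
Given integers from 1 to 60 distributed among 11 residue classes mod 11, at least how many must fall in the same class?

By pigeonhole with 60 objects and 11 categories: ceiling(60/11).

Final answer: 6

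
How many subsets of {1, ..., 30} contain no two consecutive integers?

Let a(n) count such subsets of {1, ..., n}. Either n is excluded (a(n-1) ways) or n is included, forcing n-1 out (a(n-2) ways), so a(n) = a(n-1) + a(n-2) with a(1)=2, a(2)=3.
Building up term by term: a(1)=2, a(2)=3, a(3)=5, a(4)=8, a(5)=13, a(6)=21, a(7)=34, a(8)=55, a(9)=89, a(10)=144, a(11)=233, a(12)=377, a(13)=610, a(14)=987, a(15)=1597, a(16)=2584, a(17)=4181, a(18)=6765, a(19)=10946, a(20)=17711, a(21)=28657, a(22)=46368, a(23)=75025, a(24)=121393, a(25)=196418, a(26)=317811, a(27)=514229, a(28)=832040, a(29)=1346269, a(30)=2178309.

Final answer: 2178309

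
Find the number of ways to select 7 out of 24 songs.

C(24,7) = 24!/(7! x (24-7)!).

Final answer: C(24,7) = 346104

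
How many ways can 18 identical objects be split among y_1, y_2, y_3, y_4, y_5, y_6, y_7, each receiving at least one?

Substitute y'_i = y_i - 1 (so y'_i >= 0). Then sum y'_i = 18 - 7 = 11.
Stars and bars: C(11+7-1, 7-1) = C(17,6).

Final answer: C(17,6) = 12376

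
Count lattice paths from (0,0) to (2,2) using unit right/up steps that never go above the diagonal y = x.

Total monotonic paths to (2,2): C(4,2) = 6.
A path is bad iff it touches y = x + 1; reflecting its initial segment maps bad paths bijectively onto all paths to (1,3), of which there are C(4,3) = 4.
Valid Dyck paths: 6 - 4.
(Equivalently, C_{2} = C(4,2)/3 = 6/3.)

Final answer: C_{2} = 2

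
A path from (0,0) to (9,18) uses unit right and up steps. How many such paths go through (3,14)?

Paths (0,0)->(3,14): C(17,14) = 680.
Paths (3,14)->(9,18): C(10,4) = 210.
By multiplication principle: 680 x 210.

Final answer: 142800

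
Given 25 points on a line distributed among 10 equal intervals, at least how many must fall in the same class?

By pigeonhole with 25 objects and 10 categories: ceiling(25/10).

Final answer: 3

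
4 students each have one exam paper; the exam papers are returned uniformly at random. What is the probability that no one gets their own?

Use the recurrence D(n) = (n-1)(D(n-1) + D(n-2)) with D(0)=1, D(1)=0.
Building up: D(2)=1, D(3)=2, D(4)=9.
Total arrangements: 4! = 24.
Probability = D(4)/4! = 3/8.

Final answer: D(4)/4! = 9/24 = 0.375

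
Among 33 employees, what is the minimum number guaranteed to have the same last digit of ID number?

There are 10 possible values for last digit of ID number. With 33 employees and 10 categories, by pigeonhole: ceiling(33/10).

Final answer: 4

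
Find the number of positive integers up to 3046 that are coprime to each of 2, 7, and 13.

|div by 2|=1523, |div by 7|=435, |div by 13|=234.
|div by 2&7|=217, |div by 2&13|=117, |div by 7&13|=33, |div by all|=16.
By inclusion-exclusion, divisible by at least one: 1523+435+234-217-117-33+16 = 1841.
Not divisible by any: 3046 - 1841.

Final answer: 1205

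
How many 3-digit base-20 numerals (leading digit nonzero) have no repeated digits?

First digit: 19 (nonzero). Second: 19 (not first). Third: 18, etc.
Total: 19 x 19 x 18.

Final answer: 6498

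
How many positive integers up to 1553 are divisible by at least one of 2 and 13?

Multiples of 2: 776. Multiples of 13: 119. Of both (lcm=26): 59.
By inclusion-exclusion: 776 + 119 - 59.

Final answer: 836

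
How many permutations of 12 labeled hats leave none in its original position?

D(n) = (n-1)(D(n-1) + D(n-2)), D(0)=1, D(1)=0.
D(2) = 1 x (0 + 1) = 1
D(3) = 2 x (1 + 0) = 2
D(4) = 3 x (2 + 1) = 9
D(5) = 4 x (9 + 2) = 44
D(6) = 5 x (44 + 9) = 265
D(7) = 6 x (265 + 44) = 1854
D(8) = 7 x (1854 + 265) = 14833
D(9) = 8 x (14833 + 1854) = 133496
D(10) = 9 x (133496 + 14833) = 1334961
D(11) = 10 x (1334961 + 133496) = 14684570
D(12) = 11 x (D(11) + D(10)) = 11 x (14684570 + 1334961)

Final answer: D(12) = 176214841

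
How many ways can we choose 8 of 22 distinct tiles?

C(22,8) = 22!/(8! x (22-8)!).

Final answer: C(22,8) = 319770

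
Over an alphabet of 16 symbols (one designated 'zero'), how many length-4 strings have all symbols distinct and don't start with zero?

First digit: 15 (nonzero). Second: 15 (not first). Third: 14, etc.
Total: 15 x 15 x 14 x 13.

Final answer: 40950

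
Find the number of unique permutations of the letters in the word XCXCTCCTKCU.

Letters (C:5, K:1, T:2, U:1, X:2). Total letters: 11.
Permutations = 11!/(5! x 2! x 2!).

Final answer: 83160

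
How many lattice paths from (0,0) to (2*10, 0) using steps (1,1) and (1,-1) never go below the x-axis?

Total monotonic paths to (10,10): C(20,10) = 184756.
Paths that cross above y=x (reflection bijection): C(20,11) = 167960.
Valid Dyck paths: 184756 - 167960.
(Equivalently, C_{10} = C(20,10)/11 = 184756/11.)

Final answer: C_{10} = 16796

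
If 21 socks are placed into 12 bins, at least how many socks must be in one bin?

By the pigeonhole principle: ceiling(21/12).

Final answer: 2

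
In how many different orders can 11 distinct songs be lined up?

The number of ways to arrange 11 distinct objects is 11!.

Final answer: 11! = 39916800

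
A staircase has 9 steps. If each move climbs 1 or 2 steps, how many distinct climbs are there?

Condition on the final move: it is a 1-step (f(n-1) ways to get there) or a 2-step (f(n-2) ways), so f(n) = f(n-1) + f(n-2), with f(1)=1, f(2)=2.
Building up term by term: f(1)=1, f(2)=2, f(3)=3, f(4)=5, f(5)=8, f(6)=13, f(7)=21, f(8)=34, f(9)=55.

Final answer: 55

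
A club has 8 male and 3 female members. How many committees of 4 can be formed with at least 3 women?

Sum over valid woman counts:
C(3,3)C(8,1).

Final answer: 8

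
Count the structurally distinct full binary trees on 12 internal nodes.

The structures are counted by the Catalan number C_n. Here n = 12.
C_n = C(2n,n) - C(2n,n+1), so C_{12} = C(24,12) - C(24,13) = 2704156 - 2496144.

Final answer: C_{12} = 208012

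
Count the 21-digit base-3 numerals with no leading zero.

Leading digit: 2 options (nonzero). Other 20 digit(s): 3 options each.
Total: 2 x 3^20.

Final answer: 6973568802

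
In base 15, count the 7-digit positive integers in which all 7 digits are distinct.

First digit: 14 (nonzero). Second: 14 (not first). Third: 13, etc.
Total: 14 x 14 x 13 x 12 x 11 x 10 x 9.

Final answer: 30270240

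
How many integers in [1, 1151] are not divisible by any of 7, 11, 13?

|div by 7|=164, |div by 11|=104, |div by 13|=88.
|div by 7&11|=14, |div by 7&13|=12, |div by 11&13|=8, |div by all|=1.
By inclusion-exclusion, divisible by at least one: 164+104+88-14-12-8+1 = 323.
Not divisible by any: 1151 - 323.

Final answer: 828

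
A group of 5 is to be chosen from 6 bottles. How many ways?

C(6,5) = 6!/(5! x (6-5)!).

Final answer: C(6,5) = 6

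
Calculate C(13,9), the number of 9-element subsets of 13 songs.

C(13,9) = 13!/(9! x 4!).

Final answer: \binom{13}{9} = 715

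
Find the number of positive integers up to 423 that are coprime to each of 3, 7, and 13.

|div by 3|=141, |div by 7|=60, |div by 13|=32.
|div by 3&7|=20, |div by 3&13|=10, |div by 7&13|=4, |div by all|=1.
By inclusion-exclusion, divisible by at least one: 141+60+32-20-10-4+1 = 200.
Not divisible by any: 423 - 200.

Final answer: 223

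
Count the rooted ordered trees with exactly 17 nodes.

The structures are counted by the Catalan number C_n. Here n = 17 - 1 = 16.
Using C_0 = 1 and C_(k+1) = C_k x 2(2k+1)/(k+2), build up term by term: C_1=1, C_2=2, C_3=5, C_4=14, C_5=42, C_6=132, C_7=429, C_8=1430, C_9=4862, C_10=16796, C_11=58786, C_12=208012, C_13=742900, C_14=2674440, C_15=9694845, C_16=35357670.

Final answer: C_{16} = 35357670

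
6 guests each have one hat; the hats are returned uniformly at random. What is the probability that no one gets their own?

Derangements satisfy D(n) = (n-1)(D(n-1) + D(n-2)), starting from D(0)=1, D(1)=0.
Building up: D(2)=1, D(3)=2, D(4)=9, D(5)=44, D(6)=265.
Total arrangements: 6! = 720.
Probability = D(6)/6! = 53/144.

Final answer: D(6)/6! = 265/720 = 0.368056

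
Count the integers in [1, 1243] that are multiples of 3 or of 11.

Multiples of 3: 414. Multiples of 11: 113. Of both (lcm=33): 37.
By inclusion-exclusion: 414 + 113 - 37.

Final answer: 490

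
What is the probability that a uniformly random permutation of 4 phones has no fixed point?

Use the recurrence D(n) = (n-1)(D(n-1) + D(n-2)) with D(0)=1, D(1)=0.
Building up: D(2)=1, D(3)=2, D(4)=9.
Total arrangements: 4! = 24.
Probability = D(4)/4! = 3/8.

Final answer: D(4)/4! = 9/24 = 0.375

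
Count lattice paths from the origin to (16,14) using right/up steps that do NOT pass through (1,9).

Total paths to (16,14): C(30,14) = 145422675.
Paths through (1,9): C(10,9) x C(20,5) = 155040.
Avoiding (1,9): 145422675 - 155040.

Final answer: 145267635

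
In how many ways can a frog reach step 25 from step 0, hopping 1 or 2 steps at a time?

Let f(n) count the ways. The last step is size 1 or 2, so f(n) = f(n-1) + f(n-2) with f(1)=1, f(2)=2.
Iterating the recurrence: f(1)=1, f(2)=2, f(3)=3, f(4)=5, f(5)=8, f(6)=13, f(7)=21, f(8)=34, f(9)=55, f(10)=89, f(11)=144, f(12)=233, f(13)=377, f(14)=610, f(15)=987, f(16)=1597, f(17)=2584, f(18)=4181, f(19)=6765, f(20)=10946, f(21)=17711, f(22)=28657, f(23)=46368, f(24)=75025, f(25)=121393.

Final answer: 121393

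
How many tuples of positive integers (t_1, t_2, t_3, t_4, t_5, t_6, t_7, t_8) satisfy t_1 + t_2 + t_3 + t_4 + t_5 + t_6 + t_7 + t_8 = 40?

Substitute t'_i = t_i - 1 (so t'_i >= 0). Then sum t'_i = 40 - 8 = 32.
Stars and bars: C(32+8-1, 8-1) = C(39,7).

Final answer: C(39,7) = 15380937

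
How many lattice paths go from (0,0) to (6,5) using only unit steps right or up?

Each path has 6 right steps and 5 up steps in some order (11 steps total).
Choose which 5 of the 11 steps are up: C(11,5).

Final answer: C(11,5) = 462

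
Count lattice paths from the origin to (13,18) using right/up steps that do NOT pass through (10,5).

Total paths to (13,18): C(31,18) = 206253075.
Paths through (10,5): C(15,5) x C(16,13) = 1681680.
Avoiding (10,5): 206253075 - 1681680.

Final answer: 204571395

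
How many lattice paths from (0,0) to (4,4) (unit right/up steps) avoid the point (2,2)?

Total paths to (4,4): C(8,4) = 70.
Paths through (2,2): C(4,2) x C(4,2) = 36.
Avoiding (2,2): 70 - 36.

Final answer: 34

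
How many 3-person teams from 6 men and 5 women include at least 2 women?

Sum over valid woman counts:
C(5,2)C(6,1) = 60
C(5,3)C(6,0) = 10
Total: 60 + 10.

Final answer: 70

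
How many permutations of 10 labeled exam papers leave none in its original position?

D(n) = (n-1)(D(n-1) + D(n-2)), D(0)=1, D(1)=0.
D(2) = 1 x (0 + 1) = 1
D(3) = 2 x (1 + 0) = 2
D(4) = 3 x (2 + 1) = 9
D(5) = 4 x (9 + 2) = 44
D(6) = 5 x (44 + 9) = 265
D(7) = 6 x (265 + 44) = 1854
D(8) = 7 x (1854 + 265) = 14833
D(9) = 8 x (14833 + 1854) = 133496
D(10) = 9 x (D(9) + D(8)) = 9 x (133496 + 14833)

Final answer: D(10) = 1334961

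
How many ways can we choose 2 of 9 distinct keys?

C(9,2) = 9!/(2! x (9-2)!).

Final answer: C(9,2) = 36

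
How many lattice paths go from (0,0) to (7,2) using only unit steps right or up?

Each path has 7 right steps and 2 up steps in some order (9 steps total).
Choose which 2 of the 9 steps are up: C(9,2).

Final answer: C(9,2) = 36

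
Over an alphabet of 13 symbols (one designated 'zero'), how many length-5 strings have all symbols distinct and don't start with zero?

First digit: 12 (nonzero). Second: 12 (not first). Third: 11, etc.
Total: 12 x 12 x 11 x 10 x 9.

Final answer: 142560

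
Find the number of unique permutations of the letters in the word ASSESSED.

Letters (A:1, D:1, E:2, S:4). Total letters: 8.
Permutations = 8!/(4! x 2!).

Final answer: 840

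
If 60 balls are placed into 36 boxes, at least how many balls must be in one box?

By the pigeonhole principle: ceiling(60/36).

Final answer: 2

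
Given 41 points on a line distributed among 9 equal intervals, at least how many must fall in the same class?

By pigeonhole with 41 objects and 9 categories: ceiling(41/9).

Final answer: 5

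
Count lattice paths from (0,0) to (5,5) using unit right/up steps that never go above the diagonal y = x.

Total monotonic paths to (5,5): C(10,5) = 252.
Reflecting each bad path at its first crossing gives a bijection with paths to (4,6): C(10,6) = 210.
Valid Dyck paths: 252 - 210.
(These counts are the Catalan numbers.)

Final answer: C_{5} = 42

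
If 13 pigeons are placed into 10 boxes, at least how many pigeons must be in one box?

By the pigeonhole principle: ceiling(13/10).

Final answer: 2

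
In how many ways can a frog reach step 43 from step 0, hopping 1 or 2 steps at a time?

Let f(n) be the number of climbs. Removing the last move (1 or 2 steps) gives f(n) = f(n-1) + f(n-2); base cases f(1)=1, f(2)=2.
Building up term by term: f(1)=1, f(2)=2, f(3)=3, f(4)=5, f(5)=8, f(6)=13, f(7)=21, f(8)=34, f(9)=55, f(10)=89, f(11)=144, f(12)=233, f(13)=377, f(14)=610, f(15)=987, f(16)=1597, f(17)=2584, f(18)=4181, f(19)=6765, f(20)=10946, f(21)=17711, f(22)=28657, f(23)=46368, f(24)=75025, f(25)=121393, f(26)=196418, f(27)=317811, f(28)=514229, f(29)=832040, f(30)=1346269, f(31)=2178309, f(32)=3524578, f(33)=5702887, f(34)=9227465, f(35)=14930352, f(36)=24157817, f(37)=39088169, f(38)=63245986, f(39)=102334155, f(40)=165580141, f(41)=267914296, f(42)=433494437, f(43)=701408733.

Final answer: 701408733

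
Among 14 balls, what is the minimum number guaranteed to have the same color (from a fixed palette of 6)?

There are 6 possible values for color (from a fixed palette of 6). With 14 balls and 6 categories, by pigeonhole: ceiling(14/6).

Final answer: 3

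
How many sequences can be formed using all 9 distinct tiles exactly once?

The number of ways to arrange 9 distinct objects is 9!.

Final answer: 9! = 362880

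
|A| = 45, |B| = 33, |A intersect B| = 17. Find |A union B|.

|A union B| = |A| + |B| - |A intersect B| = 45 + 33 - 17.

Final answer: 61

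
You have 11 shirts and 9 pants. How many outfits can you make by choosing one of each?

By the multiplication principle: 11 x 9.

Final answer: 99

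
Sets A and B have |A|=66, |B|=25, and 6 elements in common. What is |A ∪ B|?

|A union B| = |A| + |B| - |A intersect B| = 66 + 25 - 6.

Final answer: 85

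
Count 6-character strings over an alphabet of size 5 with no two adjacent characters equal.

Let g(n) count such strings. g(1) = 5, and each valid string of length n-1 extends in 4 ways (any symbol but the last), so g(n) = 4 g(n-1).
Total: g(6) = 5 x 4^5.

Final answer: 5 x 4^{5} = 5120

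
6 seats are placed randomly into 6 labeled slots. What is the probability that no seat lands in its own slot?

D(n) = (n-1)(D(n-1) + D(n-2)), D(0)=1, D(1)=0.
Building up: D(2)=1, D(3)=2, D(4)=9, D(5)=44, D(6)=265.
Total arrangements: 6! = 720.
Probability = D(6)/6! = 53/144.

Final answer: D(6)/6! = 265/720 = 0.368056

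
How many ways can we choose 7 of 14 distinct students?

C(14,7) = 14!/(7! x (14-7)!).

Final answer: C(14,7) = 3432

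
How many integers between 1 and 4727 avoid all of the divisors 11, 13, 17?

|div by 11|=429, |div by 13|=363, |div by 17|=278.
|div by 11&13|=33, |div by 11&17|=25, |div by 13&17|=21, |div by all|=1.
By inclusion-exclusion, divisible by at least one: 429+363+278-33-25-21+1 = 992.
Not divisible by any: 4727 - 992.

Final answer: 3735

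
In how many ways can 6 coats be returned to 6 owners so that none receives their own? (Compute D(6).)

Derangements satisfy D(n) = (n-1)(D(n-1) + D(n-2)), starting from D(0)=1, D(1)=0.
D(2) = 1 x (0 + 1) = 1
D(3) = 2 x (1 + 0) = 2
D(4) = 3 x (2 + 1) = 9
D(5) = 4 x (9 + 2) = 44
D(6) = 5 x (D(5) + D(4)) = 5 x (44 + 9)

Final answer: D(6) = 265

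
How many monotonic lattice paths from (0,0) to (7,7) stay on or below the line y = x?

Total monotonic paths to (7,7): C(14,7) = 3432.
Paths that cross above y=x (reflection bijection): C(14,8) = 3003.
Valid Dyck paths: 3432 - 3003.
(This is the Catalan number C_{7}.)

Final answer: C_{7} = 429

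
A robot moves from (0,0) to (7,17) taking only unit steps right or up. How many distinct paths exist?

Each path has 7 right steps and 17 up steps in some order (24 steps total).
Choose which 17 of the 24 steps are up: C(24,17).

Final answer: C(24,17) = 346104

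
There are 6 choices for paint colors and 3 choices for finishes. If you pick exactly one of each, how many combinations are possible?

By the multiplication principle: 6 x 3.

Final answer: 18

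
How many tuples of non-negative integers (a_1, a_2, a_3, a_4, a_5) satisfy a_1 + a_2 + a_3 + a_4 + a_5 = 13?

Stars and bars with 13 stars and 4 bars:
C(13+5-1, 5-1) = C(17,4).

Final answer: C(17,4) = 2380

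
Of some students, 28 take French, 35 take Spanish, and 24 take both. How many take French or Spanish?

|A union B| = |A| + |B| - |A intersect B| = 28 + 35 - 24.

Final answer: 39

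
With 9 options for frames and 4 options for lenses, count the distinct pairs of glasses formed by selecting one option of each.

By the multiplication principle: 9 x 4.

Final answer: 36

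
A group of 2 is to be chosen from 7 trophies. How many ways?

C(7,2) = 7!/(2! x (7-2)!).

Final answer: C(7,2) = 21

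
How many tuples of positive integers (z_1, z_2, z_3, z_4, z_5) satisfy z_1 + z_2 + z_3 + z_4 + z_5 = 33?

Substitute z'_i = z_i - 1 (so z'_i >= 0). Then sum z'_i = 33 - 5 = 28.
Stars and bars: C(28+5-1, 5-1) = C(32,4).

Final answer: C(32,4) = 35960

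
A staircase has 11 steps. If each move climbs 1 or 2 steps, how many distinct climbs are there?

Let f(n) be the number of climbs. Removing the last move (1 or 2 steps) gives f(n) = f(n-1) + f(n-2); base cases f(1)=1, f(2)=2.
Computing successive values: f(1)=1, f(2)=2, f(3)=3, f(4)=5, f(5)=8, f(6)=13, f(7)=21, f(8)=34, f(9)=55, f(10)=89, f(11)=144.

Final answer: 144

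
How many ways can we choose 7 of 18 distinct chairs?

C(18,7) = 18!/(7! x (18-7)!).

Final answer: C(18,7) = 31824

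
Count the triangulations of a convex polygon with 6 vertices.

This is counted by the nth Catalan number C_n. Here n = 6 - 2 = 4.
C_n = (2n)!/(n!(n+1)!), so C_{4} = 8!/(4! x 5!) = C(8,4)/5 = 70/5.

Final answer: C_{4} = 14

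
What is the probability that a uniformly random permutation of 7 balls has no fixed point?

Use the recurrence D(n) = (n-1)(D(n-1) + D(n-2)) with D(0)=1, D(1)=0.
Building up: D(2)=1, D(3)=2, D(4)=9, D(5)=44, D(6)=265, D(7)=1854.
Total arrangements: 7! = 5040.
Probability = D(7)/7! = 103/280.

Final answer: D(7)/7! = 1854/5040 = 0.367857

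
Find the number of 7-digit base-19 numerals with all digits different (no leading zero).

The leading digit has 18 choices (anything but zero); the next has 18 (anything but the first), then 17, and so on, one fewer each time.
Total: 18 x 18 x 17 x 16 x 15 x 14 x 13.

Final answer: 240589440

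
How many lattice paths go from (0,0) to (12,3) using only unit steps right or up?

Each path has 12 right steps and 3 up steps in some order (15 steps total).
Choose which 3 of the 15 steps are up: C(15,3).

Final answer: C(15,3) = 455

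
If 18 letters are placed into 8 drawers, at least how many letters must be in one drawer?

By the pigeonhole principle: ceiling(18/8).

Final answer: 3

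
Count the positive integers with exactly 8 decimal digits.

First digit: 9 choices (1-9). Each of the remaining 7 digits: 10 choices.
Total: 9 x 10^7.

Final answer: 90000000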